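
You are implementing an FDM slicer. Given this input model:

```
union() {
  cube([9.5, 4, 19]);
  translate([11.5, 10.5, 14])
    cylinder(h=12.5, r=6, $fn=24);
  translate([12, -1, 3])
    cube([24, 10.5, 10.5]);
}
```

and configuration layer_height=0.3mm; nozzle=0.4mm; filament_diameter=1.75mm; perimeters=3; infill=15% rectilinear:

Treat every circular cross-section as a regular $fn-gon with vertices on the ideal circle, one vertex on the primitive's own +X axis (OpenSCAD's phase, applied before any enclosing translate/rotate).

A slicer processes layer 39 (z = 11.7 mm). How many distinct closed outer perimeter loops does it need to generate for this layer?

2

At z = 11.7 mm: the cube (footprint 9.5×4) is included at this height; the cylinder at (11.5, 10.5) is absent (z outside [14, 26.5]); the 24×10.5 cube at (12, -1) contributes its full rectangle; Taking the union: the 2 present regions are separate (no shared area or edge), so areas and boundary lengths simply add and each stays a separate island — 2 connected regions. The result has 2 disconnected regions.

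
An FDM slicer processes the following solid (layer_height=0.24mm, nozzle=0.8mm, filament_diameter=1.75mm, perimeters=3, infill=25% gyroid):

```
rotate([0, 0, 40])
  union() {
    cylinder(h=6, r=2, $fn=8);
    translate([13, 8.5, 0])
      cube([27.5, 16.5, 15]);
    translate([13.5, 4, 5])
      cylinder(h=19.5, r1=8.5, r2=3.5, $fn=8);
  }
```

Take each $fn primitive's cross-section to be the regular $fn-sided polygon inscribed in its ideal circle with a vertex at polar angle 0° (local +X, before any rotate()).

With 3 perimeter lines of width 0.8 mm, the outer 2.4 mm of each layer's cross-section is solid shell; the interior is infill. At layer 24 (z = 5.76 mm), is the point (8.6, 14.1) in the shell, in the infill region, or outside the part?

At z = 5.76 mm: the r=2 cylinder contributes a regular 8-gon of circumradius 2; the cube at (13, 8.5) (footprint 27.5×16.5) is included at this height; the cone at (13.5, 4) contributes a regular 8-gon of circumradius 8.305 (interpolated between r1=8.5 and r2=3.5 at t=0.039); Merging all regions: the regions partially overlap (shared area 17.44 mm²), so overlapping operands fuse into one piece — 2 connected regions; (whole slice rotated 40° about Z — lengths, areas and connectivity unchanged). Overall, the cross-section has 2 separate islands. Undo the 40° rotation: the query point maps to (15.651, 5.273) in the un-rotated model frame. The nearest boundary edge runs (19.94, 8.50)→(21.81, 4.00); distance from the point to it = 5.20 mm. (Shell/infill is judged within the island containing the point — the largest one.) The point is inside the cross-section and 5.20 mm from the nearest boundary — more than the 2.4 mm shell width (3 × 0.8), so it's in the infill interior.

infill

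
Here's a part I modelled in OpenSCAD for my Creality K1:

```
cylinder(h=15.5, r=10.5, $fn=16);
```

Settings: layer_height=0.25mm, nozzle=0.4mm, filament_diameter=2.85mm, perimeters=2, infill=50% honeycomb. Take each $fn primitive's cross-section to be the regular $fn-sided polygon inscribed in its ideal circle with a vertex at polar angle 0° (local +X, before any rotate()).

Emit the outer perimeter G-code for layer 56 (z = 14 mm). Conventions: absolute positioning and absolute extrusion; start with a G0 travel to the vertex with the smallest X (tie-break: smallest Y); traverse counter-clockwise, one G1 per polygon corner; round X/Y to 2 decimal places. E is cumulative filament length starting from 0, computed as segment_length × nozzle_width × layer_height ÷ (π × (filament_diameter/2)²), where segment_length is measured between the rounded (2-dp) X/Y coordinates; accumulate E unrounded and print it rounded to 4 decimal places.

G0 X-10.50 Y0.00 Z14.00
G1 X-9.70 Y-4.02 E0.0643
G1 X-7.42 Y-7.42 E0.1284
G1 X-4.02 Y-9.70 E0.1926
G1 X0.00 Y-10.50 E0.2568
G1 X4.02 Y-9.70 E0.3211
G1 X7.42 Y-7.42 E0.3853
G1 X9.70 Y-4.02 E0.4494
G1 X10.50 Y0.00 E0.5137
G1 X9.70 Y4.02 E0.5779
G1 X7.42 Y7.42 E0.6421
G1 X4.02 Y9.70 E0.7063
G1 X0.00 Y10.50 E0.7705
G1 X-4.02 Y9.70 E0.8348
G1 X-7.42 Y7.42 E0.8990
G1 X-9.70 Y4.02 E0.9631
G1 X-10.50 Y0.00 E1.0274

At z = 14 mm: the cylinder: section is a regular 16-gon, circumradius r=10.5. The outline is a single polygon with 16 vertices. Extrusion per mm of travel: 0.4 × 0.25 / (π × 1.425²) = 0.015675. Accumulating E over each segment gives final E = 1.0274.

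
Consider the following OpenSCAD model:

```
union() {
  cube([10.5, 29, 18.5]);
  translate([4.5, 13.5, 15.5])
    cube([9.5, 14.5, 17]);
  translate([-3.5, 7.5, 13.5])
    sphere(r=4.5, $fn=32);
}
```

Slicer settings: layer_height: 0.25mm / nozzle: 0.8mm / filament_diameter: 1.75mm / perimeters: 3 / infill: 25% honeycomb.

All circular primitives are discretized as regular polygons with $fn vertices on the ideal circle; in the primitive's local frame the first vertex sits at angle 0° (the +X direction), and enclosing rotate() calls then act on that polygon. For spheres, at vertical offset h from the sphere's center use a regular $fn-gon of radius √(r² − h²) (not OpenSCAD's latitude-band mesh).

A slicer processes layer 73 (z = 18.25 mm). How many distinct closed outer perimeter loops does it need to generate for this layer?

At z = 18.25 mm: the cube (footprint 10.5×29) is included at this height; the 9.5×14.5 cube at (4.5, 13.5) contributes its full rectangle; the sphere at (-3.5, 7.5) is not intersected at this z (|z−center|=4.750 > r=4.5); Merging all regions: the regions partially overlap (shared area 87.00 mm²), so overlapping operands fuse into one piece — 1 connected region. The result has 1 disconnected region.

1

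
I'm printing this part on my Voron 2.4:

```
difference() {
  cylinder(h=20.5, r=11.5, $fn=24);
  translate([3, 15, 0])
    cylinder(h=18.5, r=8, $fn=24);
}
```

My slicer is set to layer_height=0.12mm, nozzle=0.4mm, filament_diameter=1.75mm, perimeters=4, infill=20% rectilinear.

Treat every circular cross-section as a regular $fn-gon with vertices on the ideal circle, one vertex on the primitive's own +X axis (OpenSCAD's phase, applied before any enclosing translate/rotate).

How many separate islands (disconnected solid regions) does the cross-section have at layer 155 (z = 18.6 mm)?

At z = 18.6 mm: the r=11.5 cylinder gives a regular 24-gon of circumradius 11.5 (constant along its height); the cylinder at (3, 15) is not intersected at this z (z outside [0, 18.5]); Subtracting the remaining from the first: none of the subtracted shapes is present at this height, so the r=11.5 cylinder is unchanged — 1 connected region. Overall, the cross-section is a single solid region. Island count = 1.

1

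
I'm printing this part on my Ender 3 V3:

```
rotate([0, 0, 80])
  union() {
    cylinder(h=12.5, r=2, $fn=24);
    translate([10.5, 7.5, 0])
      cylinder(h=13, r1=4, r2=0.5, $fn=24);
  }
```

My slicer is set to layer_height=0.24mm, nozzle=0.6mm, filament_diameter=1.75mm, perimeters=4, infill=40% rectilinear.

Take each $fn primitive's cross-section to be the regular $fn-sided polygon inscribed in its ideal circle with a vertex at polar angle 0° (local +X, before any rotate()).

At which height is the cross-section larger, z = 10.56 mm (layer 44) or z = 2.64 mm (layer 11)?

layer 11 (z = 2.64 mm)

Layer 44 (z = 10.56): the r=2 cylinder contributes a regular 24-gon of circumradius 2 (area = (24/2)·2.000²·sin(360°/24) = 12.42 mm²); the cone at (10.5, 7.5) contributes a regular 24-gon of circumradius 1.157 (interpolated between r1=4 and r2=0.5 at t=0.812) (area = (24/2)·1.157²·sin(360°/24) = 4.16 mm²); Combining (union): the 2 present regions are separate (no shared area or edge), so areas and boundary lengths simply add and each stays a separate island — area = 16.58 mm²; (whole slice rotated 80° about Z — lengths, areas and connectivity unchanged). So its area = 16.58 mm². Layer 11 (z = 2.64): the r=2 cylinder gives a regular 24-gon of circumradius 2 (constant along its height) (area = (24/2)·2.000²·sin(360°/24) = 12.42 mm²); the cone at (10.5, 7.5) contributes a regular 24-gon of circumradius 3.289 (interpolated between r1=4 and r2=0.5 at t=0.203) (area = (24/2)·3.289²·sin(360°/24) = 33.60 mm²); Combining (union): the 2 present regions are separate (no shared area or edge), so areas and boundary lengths simply add and each stays a separate island — area = 46.03 mm²; (whole slice rotated 80° about Z — lengths, areas and connectivity unchanged). So its area = 46.03 mm². Layer 11 is larger (46.03 vs 16.58 mm²).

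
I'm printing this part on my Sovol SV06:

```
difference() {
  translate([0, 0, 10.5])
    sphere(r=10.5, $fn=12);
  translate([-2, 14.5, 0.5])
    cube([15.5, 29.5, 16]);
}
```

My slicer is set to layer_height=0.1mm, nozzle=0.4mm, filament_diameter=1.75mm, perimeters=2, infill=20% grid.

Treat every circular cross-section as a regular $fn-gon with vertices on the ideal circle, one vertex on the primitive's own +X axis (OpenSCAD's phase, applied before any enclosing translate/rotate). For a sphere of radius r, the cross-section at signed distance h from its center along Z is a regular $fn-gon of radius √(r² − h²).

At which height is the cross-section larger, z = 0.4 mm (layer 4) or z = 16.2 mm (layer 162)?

layer 162 (z = 16.2 mm)

Layer 4 (z = 0.4): the sphere: section is a regular 12-gon, circumradius = √(r²−h²) = √(10.5²−10.1²) = 2.871 (area = (12/2)·2.871²·sin(360°/12) = 24.72 mm²); the cube at (-2, 14.5) is absent (z outside [0.5, 16.5]); After the difference (first − rest): none of the subtracted shapes is present at this height, so the r=10.5 sphere is unchanged — area = 24.72 mm². So its area = 24.72 mm². Layer 162 (z = 16.2): the sphere: section is a regular 12-gon, circumradius = √(r²−h²) = √(10.5²−5.7²) = 8.818 (area = (12/2)·8.818²·sin(360°/12) = 233.28 mm²); the cube at (-2, 14.5) (footprint 15.5×29.5) is included at this height (area 457.25 mm²); After the difference (first − rest): starting from the r=10.5 sphere (233.28 mm²), the 15.5×29.5 cube at (-2, 14.5) misses the remaining region (no effect) — area = 233.28 mm². So its area = 233.28 mm². Layer 162 is larger (233.28 vs 24.72 mm²).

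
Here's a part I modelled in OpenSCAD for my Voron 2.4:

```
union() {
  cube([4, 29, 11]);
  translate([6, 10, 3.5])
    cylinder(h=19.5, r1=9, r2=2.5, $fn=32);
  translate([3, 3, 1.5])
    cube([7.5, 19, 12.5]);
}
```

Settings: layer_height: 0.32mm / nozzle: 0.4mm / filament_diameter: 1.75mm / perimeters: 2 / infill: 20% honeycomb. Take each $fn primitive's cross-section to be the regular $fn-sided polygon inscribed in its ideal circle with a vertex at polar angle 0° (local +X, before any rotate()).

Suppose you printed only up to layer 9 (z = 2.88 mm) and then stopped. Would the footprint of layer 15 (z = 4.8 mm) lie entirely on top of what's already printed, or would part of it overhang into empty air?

Compare the two slices. At z = 2.88: the cube (footprint 4×29) is included at this height (area 116.00 mm²); the cone at (6, 10) does not reach this height (z outside [3.5, 23]); the cube at (3, 3) (footprint 7.5×19) is included at this height (area 142.50 mm²); Merging all regions: the regions partially overlap — summed areas 258.50 mm² minus the doubly-counted overlap 19.00 mm² gives 239.50 mm² — area = 239.50 mm². At z = 4.8: the cube (footprint 4×29) is included at this height (area 116.00 mm²); the cone at (6, 10) (r1=9→r2=2.5) has section circumradius 8.567 here — a regular 32-gon (area = (32/2)·8.567²·sin(360°/32) = 229.08 mm²); the 7.5×19 cube at (3, 3) contributes its full rectangle (area 142.50 mm²); Taking the union: the regions partially overlap — summed areas 487.58 mm² minus the doubly-counted overlap 177.40 mm² gives 310.18 mm² — area = 310.18 mm². Checking containment: at z = 4.8 the cross-section extends beyond the z = 2.88 cross-section by about 70.68 mm².

part overhangs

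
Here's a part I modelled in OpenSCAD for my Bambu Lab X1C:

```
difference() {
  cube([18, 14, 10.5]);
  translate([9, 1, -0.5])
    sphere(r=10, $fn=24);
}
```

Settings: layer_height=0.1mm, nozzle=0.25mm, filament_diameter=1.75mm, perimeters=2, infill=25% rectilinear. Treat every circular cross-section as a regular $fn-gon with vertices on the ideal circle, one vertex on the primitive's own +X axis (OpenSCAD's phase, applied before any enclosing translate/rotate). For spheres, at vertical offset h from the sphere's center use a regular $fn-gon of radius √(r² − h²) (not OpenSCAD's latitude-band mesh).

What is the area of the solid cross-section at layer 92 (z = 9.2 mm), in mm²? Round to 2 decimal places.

238.13 mm²

At z = 9.2 mm: the cube (footprint 18×14) is included at this height (area 252.00 mm²); the sphere at (9, 1): section is a regular 24-gon, circumradius = √(r²−h²) = √(10²−9.7²) = 2.431 (area = (24/2)·2.431²·sin(360°/24) = 18.36 mm²); Taking the first minus the rest: starting from the 18×14 cube (252.00 mm²), the r=10 sphere at (9, 1) partially overlaps it — only the 13.87 mm² overlap (of its 18.36 mm²) is removed, clipping the outline — area = 238.13 mm². Overall, the cross-section is a single solid region. Net area = 238.13 mm².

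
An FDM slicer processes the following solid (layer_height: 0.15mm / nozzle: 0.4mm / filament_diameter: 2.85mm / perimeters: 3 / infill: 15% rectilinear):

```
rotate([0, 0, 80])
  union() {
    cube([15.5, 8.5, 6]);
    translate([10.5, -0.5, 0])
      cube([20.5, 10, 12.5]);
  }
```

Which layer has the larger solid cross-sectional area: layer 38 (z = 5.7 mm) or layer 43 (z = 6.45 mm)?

Layer 38 (z = 5.7): the cube (footprint 15.5×8.5) is included at this height (area 131.75 mm²); the cube at (10.5, -0.5) is present — its section is the full 20.5×10 rectangle (area 205.00 mm²); Taking the union: the regions partially overlap — summed areas 336.75 mm² minus the doubly-counted overlap 42.50 mm² gives 294.25 mm² — area = 294.25 mm²; (rotated 80° about Z; rotation is an isometry so areas/perimeters/island counts are preserved). So its area = 294.25 mm². Layer 43 (z = 6.45): the cube is not intersected at this z (z outside [0, 6]); the cube at (10.5, -0.5) is present — its section is the full 20.5×10 rectangle (area 205.00 mm²); Combining (union): only the 20.5×10 cube at (10.5, -0.5) is present, so the union is just that shape — area = 205.00 mm²; (whole slice rotated 80° about Z — lengths, areas and connectivity unchanged). So its area = 205.00 mm². Layer 38 is larger (294.25 vs 205.00 mm²).

layer 38 (z = 5.7 mm)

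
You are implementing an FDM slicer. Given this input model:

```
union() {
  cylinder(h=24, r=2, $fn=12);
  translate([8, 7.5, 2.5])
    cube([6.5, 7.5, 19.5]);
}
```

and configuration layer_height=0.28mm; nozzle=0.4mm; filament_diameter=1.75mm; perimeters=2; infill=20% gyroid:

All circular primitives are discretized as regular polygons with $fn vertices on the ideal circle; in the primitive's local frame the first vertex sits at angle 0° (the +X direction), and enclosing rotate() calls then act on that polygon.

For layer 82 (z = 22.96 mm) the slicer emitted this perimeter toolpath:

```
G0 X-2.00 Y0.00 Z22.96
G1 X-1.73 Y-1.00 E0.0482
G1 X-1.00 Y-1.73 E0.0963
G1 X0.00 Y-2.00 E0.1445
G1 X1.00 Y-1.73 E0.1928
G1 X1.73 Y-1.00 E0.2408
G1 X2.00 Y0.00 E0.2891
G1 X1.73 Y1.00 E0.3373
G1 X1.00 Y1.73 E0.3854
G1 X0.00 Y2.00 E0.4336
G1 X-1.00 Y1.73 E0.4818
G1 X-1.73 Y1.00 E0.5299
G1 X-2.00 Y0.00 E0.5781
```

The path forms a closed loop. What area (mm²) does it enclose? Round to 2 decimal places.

11.99 mm²

Apply the shoelace formula to the sequence of (X, Y) vertices; enclosed area = 11.99 mm².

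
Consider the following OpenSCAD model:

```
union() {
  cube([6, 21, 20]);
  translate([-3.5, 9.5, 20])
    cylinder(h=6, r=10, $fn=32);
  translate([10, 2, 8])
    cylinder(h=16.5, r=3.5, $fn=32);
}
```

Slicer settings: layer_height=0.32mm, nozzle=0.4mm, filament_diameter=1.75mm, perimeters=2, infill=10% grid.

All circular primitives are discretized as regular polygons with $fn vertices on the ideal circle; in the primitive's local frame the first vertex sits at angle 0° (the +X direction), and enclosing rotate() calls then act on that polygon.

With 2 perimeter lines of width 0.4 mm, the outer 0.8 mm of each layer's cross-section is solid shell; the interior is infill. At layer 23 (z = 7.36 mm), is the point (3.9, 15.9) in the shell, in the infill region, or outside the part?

At z = 7.36 mm: the 6×21 cube contributes its full rectangle; the cylinder at (-3.5, 9.5) does not reach this height (z outside [20, 26]); the cylinder at (10, 2) is absent (z outside [8, 24.5]); Taking the union: only the 6×21 cube is present, so the union is just that shape — 1 connected region. Overall, the cross-section is a single solid region. The nearest boundary edge runs (6.00, 0.00)→(6.00, 21.00); distance from the point to it = 2.10 mm. The point is inside the cross-section and 2.10 mm from the nearest boundary — more than the 0.8 mm shell width (2 × 0.4), so it's in the infill interior.

infill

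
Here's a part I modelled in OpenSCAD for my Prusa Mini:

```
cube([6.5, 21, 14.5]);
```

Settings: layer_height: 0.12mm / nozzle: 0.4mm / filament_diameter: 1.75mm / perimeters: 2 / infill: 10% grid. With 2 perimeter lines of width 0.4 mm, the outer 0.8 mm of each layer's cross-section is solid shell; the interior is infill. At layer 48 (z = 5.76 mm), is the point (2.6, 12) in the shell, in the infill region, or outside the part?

At z = 5.76 mm: the cube is present — its section is the full 6.5×21 rectangle. Overall, the cross-section is a single solid region. The nearest boundary edge runs (0.00, 21.00)→(0.00, 0.00); distance from the point to it = 2.60 mm. The point is inside the cross-section and 2.60 mm from the nearest boundary — more than the 0.8 mm shell width (2 × 0.4), so it's in the infill interior.

infill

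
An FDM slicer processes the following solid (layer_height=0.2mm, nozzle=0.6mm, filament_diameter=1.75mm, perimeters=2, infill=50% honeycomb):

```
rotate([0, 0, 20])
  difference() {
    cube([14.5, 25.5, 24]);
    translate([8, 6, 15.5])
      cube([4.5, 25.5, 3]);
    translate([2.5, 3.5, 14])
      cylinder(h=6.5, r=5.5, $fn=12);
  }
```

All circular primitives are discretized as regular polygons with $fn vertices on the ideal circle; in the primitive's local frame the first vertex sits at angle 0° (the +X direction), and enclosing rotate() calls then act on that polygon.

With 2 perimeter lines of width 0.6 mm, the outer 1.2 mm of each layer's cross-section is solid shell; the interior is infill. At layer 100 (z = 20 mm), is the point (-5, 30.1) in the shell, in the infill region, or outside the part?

outside

At z = 20 mm: the 14.5×25.5 cube contributes its full rectangle; the cube at (8, 6) is not intersected at this z (z outside [15.5, 18.5]); the r=5.5 cylinder at (2.5, 3.5) gives a regular 12-gon of circumradius 5.5 (constant along its height); After the difference (first − rest): starting from the 14.5×25.5 cube, the r=5.5 cylinder at (2.5, 3.5) partially overlaps it — only the 61.75 mm² overlap (of its 90.75 mm²) is removed, clipping the outline — 1 connected region; (rotated 20° about Z; rotation is an isometry so areas/perimeters/island counts are preserved). Overall, the cross-section is a single solid region. Undo the 20° rotation: the query point maps to (5.596, 29.995) in the un-rotated model frame. The nearest boundary edge runs (0.00, 25.50)→(14.50, 25.50); distance from the point to it = 4.49 mm. The point is not inside any of the regions above, so it lies outside the cross-section (4.49 mm from the nearest boundary).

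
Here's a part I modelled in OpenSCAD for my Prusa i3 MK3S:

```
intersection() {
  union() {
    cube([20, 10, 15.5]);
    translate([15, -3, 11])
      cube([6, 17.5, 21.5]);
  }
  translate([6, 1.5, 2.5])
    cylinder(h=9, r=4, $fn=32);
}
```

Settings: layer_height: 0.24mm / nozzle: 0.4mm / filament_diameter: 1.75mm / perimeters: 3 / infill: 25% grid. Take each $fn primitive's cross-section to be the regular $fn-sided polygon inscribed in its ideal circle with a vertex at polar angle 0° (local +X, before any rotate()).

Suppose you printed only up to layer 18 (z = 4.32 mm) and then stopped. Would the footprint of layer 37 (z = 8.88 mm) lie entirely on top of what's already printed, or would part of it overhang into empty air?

entirely on top

Compare the two slices. At z = 4.32: the 20×10 cube contributes its full rectangle (area 200.00 mm²); the cube at (15, -3) is absent (z outside [11, 32.5]); Taking the union: only the 20×10 cube is present, so the union is just that shape — area = 200.00 mm²; the r=4 cylinder at (6, 1.5) gives a regular 32-gon of circumradius 4 (constant along its height) (area = (32/2)·4.000²·sin(360°/32) = 49.94 mm²); Taking the intersection: the r=4 cylinder at (6, 1.5) partially overlaps the result so far; clipping to the common part keeps 36.64 mm² — area = 36.64 mm². At z = 8.88: the 20×10 cube contributes its full rectangle (area 200.00 mm²); the cube at (15, -3) does not reach this height (z outside [11, 32.5]); Combining (union): only the 20×10 cube is present, so the union is just that shape — area = 200.00 mm²; the cylinder at (6, 1.5): section is a regular 32-gon, circumradius r=4 (area = (32/2)·4.000²·sin(360°/32) = 49.94 mm²); Taking the intersection: the r=4 cylinder at (6, 1.5) partially overlaps that combined region; clipping to the common part keeps 36.64 mm² — area = 36.64 mm². Checking containment: the cross-section at z = 8.88 is a subset of the cross-section at z = 4.32.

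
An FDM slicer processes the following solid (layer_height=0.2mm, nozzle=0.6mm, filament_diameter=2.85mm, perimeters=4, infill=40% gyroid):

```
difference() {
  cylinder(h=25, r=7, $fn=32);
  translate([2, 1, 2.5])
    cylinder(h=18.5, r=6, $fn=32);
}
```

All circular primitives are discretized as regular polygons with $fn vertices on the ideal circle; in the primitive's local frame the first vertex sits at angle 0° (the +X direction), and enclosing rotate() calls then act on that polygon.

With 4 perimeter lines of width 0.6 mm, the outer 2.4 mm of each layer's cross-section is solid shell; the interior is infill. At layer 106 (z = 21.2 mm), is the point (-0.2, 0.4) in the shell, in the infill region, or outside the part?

At z = 21.2 mm: the r=7 cylinder gives a regular 32-gon of circumradius 7 (constant along its height); the cylinder at (2, 1) does not reach this height (z outside [2.5, 21]); Subtracting the remaining from the first: none of the subtracted shapes is present at this height, so the r=7 cylinder is unchanged — 1 connected region. Overall, the cross-section is a single solid region. The nearest boundary edge runs (-2.68, 6.47)→(-3.89, 5.82); distance from the point to it = 6.52 mm. The point is inside the cross-section and 6.52 mm from the nearest boundary — more than the 2.4 mm shell width (4 × 0.6), so it's in the infill interior.

infill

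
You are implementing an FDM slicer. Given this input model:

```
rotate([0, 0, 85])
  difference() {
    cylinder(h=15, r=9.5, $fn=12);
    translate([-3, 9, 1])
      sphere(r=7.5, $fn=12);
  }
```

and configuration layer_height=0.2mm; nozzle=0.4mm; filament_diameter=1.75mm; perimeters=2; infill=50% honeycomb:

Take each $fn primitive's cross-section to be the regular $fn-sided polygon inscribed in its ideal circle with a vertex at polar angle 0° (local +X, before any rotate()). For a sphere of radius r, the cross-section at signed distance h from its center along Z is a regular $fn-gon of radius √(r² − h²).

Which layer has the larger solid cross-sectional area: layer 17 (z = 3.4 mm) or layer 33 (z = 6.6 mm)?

layer 33 (z = 6.6 mm)

Layer 17 (z = 3.4): the r=9.5 cylinder contributes a regular 12-gon of circumradius 9.5 (area = (12/2)·9.500²·sin(360°/12) = 270.75 mm²); the r=7.5 sphere at (-3, 9) contributes a regular 12-gon of circumradius √(7.5²−2.4²) = 7.106 (area = (12/2)·7.106²·sin(360°/12) = 151.47 mm²); Subtracting the remaining from the first: starting from the r=9.5 cylinder (270.75 mm²), the r=7.5 sphere at (-3, 9) partially overlaps it — only the 60.79 mm² overlap (of its 151.47 mm²) is removed, clipping the outline — area = 209.96 mm²; (whole slice rotated 85° about Z — lengths, areas and connectivity unchanged). So its area = 209.96 mm². Layer 33 (z = 6.6): the r=9.5 cylinder gives a regular 12-gon of circumradius 9.5 (constant along its height) (area = (12/2)·9.500²·sin(360°/12) = 270.75 mm²); the r=7.5 sphere at (-3, 9) contributes a regular 12-gon of circumradius √(7.5²−5.6²) = 4.989 (area = (12/2)·4.989²·sin(360°/12) = 74.67 mm²); Taking the first minus the rest: starting from the r=9.5 cylinder (270.75 mm²), the r=7.5 sphere at (-3, 9) partially overlaps it — only the 31.21 mm² overlap (of its 74.67 mm²) is removed, clipping the outline — area = 239.54 mm²; (rotated 85° about Z; rotation is an isometry so areas/perimeters/island counts are preserved). So its area = 239.54 mm². Layer 33 is larger (239.54 vs 209.96 mm²).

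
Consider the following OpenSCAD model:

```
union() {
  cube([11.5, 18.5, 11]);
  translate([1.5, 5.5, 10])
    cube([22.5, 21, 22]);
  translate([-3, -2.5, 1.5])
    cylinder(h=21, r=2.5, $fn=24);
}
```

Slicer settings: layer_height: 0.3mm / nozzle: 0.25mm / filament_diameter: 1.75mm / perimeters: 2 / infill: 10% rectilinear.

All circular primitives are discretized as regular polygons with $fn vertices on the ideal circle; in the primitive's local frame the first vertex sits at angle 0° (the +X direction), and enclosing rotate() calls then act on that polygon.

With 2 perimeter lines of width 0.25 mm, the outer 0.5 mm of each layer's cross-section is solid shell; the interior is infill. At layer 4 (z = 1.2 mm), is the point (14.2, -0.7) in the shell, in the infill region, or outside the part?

At z = 1.2 mm: the cube is present — its section is the full 11.5×18.5 rectangle; the cube at (1.5, 5.5) does not reach this height (z outside [10, 32]); the cylinder at (-3, -2.5) is absent (z outside [1.5, 22.5]); Taking the union: only the 11.5×18.5 cube is present, so the union is just that shape — 1 connected region. Overall, the cross-section is a single solid region. The nearest boundary edge runs (0.00, 0.00)→(11.50, 0.00); distance from the point to it = 2.79 mm. The point is not inside any of the regions above, so it lies outside the cross-section (2.79 mm from the nearest boundary).

outside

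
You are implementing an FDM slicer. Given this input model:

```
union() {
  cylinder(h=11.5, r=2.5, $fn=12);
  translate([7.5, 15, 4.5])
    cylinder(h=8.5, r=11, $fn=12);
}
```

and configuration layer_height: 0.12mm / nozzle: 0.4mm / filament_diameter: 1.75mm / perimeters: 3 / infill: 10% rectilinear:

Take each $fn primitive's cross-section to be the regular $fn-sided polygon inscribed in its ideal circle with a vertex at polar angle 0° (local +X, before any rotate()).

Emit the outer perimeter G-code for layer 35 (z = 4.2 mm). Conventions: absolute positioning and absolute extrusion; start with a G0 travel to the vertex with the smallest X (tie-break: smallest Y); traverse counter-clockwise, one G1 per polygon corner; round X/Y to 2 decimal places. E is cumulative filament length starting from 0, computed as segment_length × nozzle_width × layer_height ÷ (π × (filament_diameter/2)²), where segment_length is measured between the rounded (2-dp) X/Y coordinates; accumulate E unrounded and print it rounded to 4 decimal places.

G0 X-2.50 Y0.00 Z4.20
G1 X-2.17 Y-1.25 E0.0258
G1 X-1.25 Y-2.17 E0.0518
G1 X0.00 Y-2.50 E0.0776
G1 X1.25 Y-2.17 E0.1034
G1 X2.17 Y-1.25 E0.1293
G1 X2.50 Y0.00 E0.1551
G1 X2.17 Y1.25 E0.1809
G1 X1.25 Y2.17 E0.2069
G1 X0.00 Y2.50 E0.2327
G1 X-1.25 Y2.17 E0.2585
G1 X-2.17 Y1.25 E0.2845
G1 X-2.50 Y0.00 E0.3103

At z = 4.2 mm: the cylinder: section is a regular 12-gon, circumradius r=2.5; the cylinder at (7.5, 15) does not reach this height (z outside [4.5, 13]); Taking the union: only the r=2.5 cylinder is present, so the union is just that shape — 1 connected region. The outline is a single polygon with 12 vertices. Extrusion per mm of travel: 0.4 × 0.12 / (π × 0.875²) = 0.019956. Accumulating E over each segment gives final E = 0.3103.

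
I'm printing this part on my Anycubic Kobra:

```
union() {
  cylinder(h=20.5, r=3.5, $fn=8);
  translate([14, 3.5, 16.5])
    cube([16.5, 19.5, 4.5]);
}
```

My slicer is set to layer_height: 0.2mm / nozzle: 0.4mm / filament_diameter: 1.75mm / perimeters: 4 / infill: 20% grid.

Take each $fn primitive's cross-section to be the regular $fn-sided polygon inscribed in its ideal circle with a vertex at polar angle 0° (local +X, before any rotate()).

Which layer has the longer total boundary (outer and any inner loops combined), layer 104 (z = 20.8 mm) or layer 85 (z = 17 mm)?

Layer 104 (z = 20.8): the cylinder is not intersected at this z (z outside [0, 20.5]); the cube at (14, 3.5) (footprint 16.5×19.5) is included at this height (perimeter 72.00 mm); Combining (union): only the 16.5×19.5 cube at (14, 3.5) is present, so the union is just that shape — boundary = 72.00 mm. So its perimeter = 72.00 mm. Layer 85 (z = 17): the cylinder: section is a regular 8-gon, circumradius r=3.5 (perimeter = 2·8·3.500·sin(180°/8) = 21.43 mm); the cube at (14, 3.5) (footprint 16.5×19.5) is included at this height (perimeter 72.00 mm); Taking the union: the 2 present regions are separate (no shared area or edge), so areas and boundary lengths simply add and each stays a separate island — boundary = 93.43 mm. So its perimeter = 93.43 mm. Layer 85 is larger (93.43 vs 72.00 mm).

layer 85 (z = 17 mm)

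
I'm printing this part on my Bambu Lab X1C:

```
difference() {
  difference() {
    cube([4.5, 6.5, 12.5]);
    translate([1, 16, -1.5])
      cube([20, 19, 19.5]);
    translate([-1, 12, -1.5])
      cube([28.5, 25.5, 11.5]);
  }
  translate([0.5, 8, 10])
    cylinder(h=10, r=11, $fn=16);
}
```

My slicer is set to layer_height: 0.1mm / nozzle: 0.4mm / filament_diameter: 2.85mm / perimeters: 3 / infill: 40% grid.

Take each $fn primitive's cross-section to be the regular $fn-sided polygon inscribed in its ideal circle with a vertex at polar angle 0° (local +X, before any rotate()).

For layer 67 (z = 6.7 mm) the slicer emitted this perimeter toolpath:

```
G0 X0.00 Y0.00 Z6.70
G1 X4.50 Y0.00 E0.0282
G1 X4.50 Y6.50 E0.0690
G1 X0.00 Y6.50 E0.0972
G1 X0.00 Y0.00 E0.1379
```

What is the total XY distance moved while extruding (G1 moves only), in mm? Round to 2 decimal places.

Sum the Euclidean lengths of each G1 segment: total = 22.00 mm.

22.00 mm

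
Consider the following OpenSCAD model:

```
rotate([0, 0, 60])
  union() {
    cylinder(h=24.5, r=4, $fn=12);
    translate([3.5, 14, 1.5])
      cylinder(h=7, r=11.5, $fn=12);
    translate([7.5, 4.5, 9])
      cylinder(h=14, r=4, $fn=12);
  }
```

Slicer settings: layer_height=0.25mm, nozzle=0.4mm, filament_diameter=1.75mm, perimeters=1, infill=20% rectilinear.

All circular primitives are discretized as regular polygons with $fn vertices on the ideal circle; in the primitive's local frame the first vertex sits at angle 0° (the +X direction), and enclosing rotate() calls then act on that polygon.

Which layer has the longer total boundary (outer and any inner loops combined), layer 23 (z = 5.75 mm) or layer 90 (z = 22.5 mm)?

Layer 23 (z = 5.75): the r=4 cylinder gives a regular 12-gon of circumradius 4 (constant along its height) (perimeter = 2·12·4.000·sin(180°/12) = 24.85 mm); the r=11.5 cylinder at (3.5, 14) contributes a regular 12-gon of circumradius 11.5 (perimeter = 2·12·11.500·sin(180°/12) = 71.43 mm); the cylinder at (7.5, 4.5) is absent (z outside [9, 23]); Combining (union): the regions partially overlap (shared area 1.64 mm²), so the edge portions inside another operand are dropped and the merged outline is re-measured after clipping — boundary = 88.09 mm; (rotated 60° about Z; rotation is an isometry so areas/perimeters/island counts are preserved). So its perimeter = 88.09 mm. Layer 90 (z = 22.5): the cylinder: section is a regular 12-gon, circumradius r=4 (perimeter = 2·12·4.000·sin(180°/12) = 24.85 mm); the cylinder at (3.5, 14) is not intersected at this z (z outside [1.5, 8.5]); the r=4 cylinder at (7.5, 4.5) contributes a regular 12-gon of circumradius 4 (perimeter = 2·12·4.000·sin(180°/12) = 24.85 mm); Merging all regions: the 2 present regions are separate (no shared area or edge), so areas and boundary lengths simply add and each stays a separate island — boundary = 49.69 mm; (rotated 60° about Z; rotation is an isometry so areas/perimeters/island counts are preserved). So its perimeter = 49.69 mm. Layer 23 is larger (88.09 vs 49.69 mm).

layer 23 (z = 5.75 mm)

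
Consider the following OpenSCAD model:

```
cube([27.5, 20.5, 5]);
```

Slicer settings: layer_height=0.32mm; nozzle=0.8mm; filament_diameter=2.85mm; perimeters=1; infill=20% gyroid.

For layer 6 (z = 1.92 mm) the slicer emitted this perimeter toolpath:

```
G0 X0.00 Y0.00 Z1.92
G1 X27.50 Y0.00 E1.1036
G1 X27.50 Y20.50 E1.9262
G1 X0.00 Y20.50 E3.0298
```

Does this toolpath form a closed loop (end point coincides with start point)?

no

Start point (G0): (0.00, 0.00). End point (last G1): the path does not return to the start — open.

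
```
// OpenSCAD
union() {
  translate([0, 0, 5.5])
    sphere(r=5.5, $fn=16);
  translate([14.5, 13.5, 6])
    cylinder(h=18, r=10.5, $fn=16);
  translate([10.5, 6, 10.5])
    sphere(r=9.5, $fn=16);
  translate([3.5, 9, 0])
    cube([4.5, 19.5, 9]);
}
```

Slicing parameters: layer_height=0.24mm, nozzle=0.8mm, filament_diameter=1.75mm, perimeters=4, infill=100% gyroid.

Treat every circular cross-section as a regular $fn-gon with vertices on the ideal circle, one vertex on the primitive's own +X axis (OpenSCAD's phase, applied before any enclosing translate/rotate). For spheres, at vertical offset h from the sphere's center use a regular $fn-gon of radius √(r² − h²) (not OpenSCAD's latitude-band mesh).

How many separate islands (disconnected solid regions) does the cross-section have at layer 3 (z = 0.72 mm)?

2

At z = 0.72 mm: the r=5.5 sphere slices to a regular 16-gon of circumradius 2.721 (√(r²−h²) with h=4.78 from center); the cylinder at (14.5, 13.5) is not intersected at this z (z outside [6, 24]); the sphere at (10.5, 6) is absent (|z−center|=9.780 > r=9.5); the cube at (3.5, 9) is present — its section is the full 4.5×19.5 rectangle; Combining (union): the 2 present regions are separate (no shared area or edge), so areas and boundary lengths simply add and each stays a separate island — 2 connected regions. Overall, the cross-section has 2 separate islands. Island count = 2.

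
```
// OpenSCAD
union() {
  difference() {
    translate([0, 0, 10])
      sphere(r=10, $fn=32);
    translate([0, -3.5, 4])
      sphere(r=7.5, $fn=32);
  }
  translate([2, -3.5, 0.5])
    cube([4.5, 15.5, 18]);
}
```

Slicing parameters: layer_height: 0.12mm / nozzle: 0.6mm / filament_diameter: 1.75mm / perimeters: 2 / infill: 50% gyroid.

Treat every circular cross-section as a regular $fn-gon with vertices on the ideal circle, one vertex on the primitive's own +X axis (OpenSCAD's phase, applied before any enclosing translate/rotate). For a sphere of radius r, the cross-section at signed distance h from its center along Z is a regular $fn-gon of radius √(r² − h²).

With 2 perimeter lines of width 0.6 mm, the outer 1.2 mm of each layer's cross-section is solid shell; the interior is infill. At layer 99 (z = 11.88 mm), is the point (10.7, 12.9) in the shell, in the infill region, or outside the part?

outside

At z = 11.88 mm: the r=10 sphere slices to a regular 32-gon of circumradius 9.822 (√(r²−h²) with h=1.88 from center); the sphere at (0, -3.5) is absent (|z−center|=7.880 > r=7.5); Taking the first minus the rest: none of the subtracted shapes is present at this height, so the r=10 sphere is unchanged — 1 connected region; the cube at (2, -3.5) is present — its section is the full 4.5×15.5 rectangle; Combining (union): the regions partially overlap (shared area 54.89 mm²), so overlapping operands fuse into one piece — 1 connected region. Overall, the cross-section is a single solid region. The nearest boundary edge runs (2.00, 12.00)→(6.50, 12.00); distance from the point to it = 4.30 mm. The point is not inside any of the regions above, so it lies outside the cross-section (4.30 mm from the nearest boundary).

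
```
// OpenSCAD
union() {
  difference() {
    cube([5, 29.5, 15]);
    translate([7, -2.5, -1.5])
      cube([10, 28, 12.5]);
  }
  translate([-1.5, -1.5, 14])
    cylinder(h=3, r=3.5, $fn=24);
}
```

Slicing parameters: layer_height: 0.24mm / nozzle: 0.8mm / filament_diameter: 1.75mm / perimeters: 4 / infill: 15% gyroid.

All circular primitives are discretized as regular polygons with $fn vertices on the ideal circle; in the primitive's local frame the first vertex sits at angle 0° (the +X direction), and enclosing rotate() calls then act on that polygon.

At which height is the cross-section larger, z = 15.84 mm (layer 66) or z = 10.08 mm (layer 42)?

Layer 66 (z = 15.84): the cube does not reach this height (z outside [0, 15]); the cube at (7, -2.5) is absent (z outside [-1.5, 11]); After the difference (first − rest): the first operand is absent here, so nothing remains; the cylinder at (-1.5, -1.5): section is a regular 24-gon, circumradius r=3.5 (area = (24/2)·3.500²·sin(360°/24) = 38.05 mm²); Combining (union): only the r=3.5 cylinder at (-1.5, -1.5) is present, so the union is just that shape — area = 38.05 mm². So its area = 38.05 mm². Layer 42 (z = 10.08): the cube is present — its section is the full 5×29.5 rectangle (area 147.50 mm²); the 10×28 cube at (7, -2.5) contributes its full rectangle (area 280.00 mm²); After the difference (first − rest): starting from the 5×29.5 cube (147.50 mm²), the 10×28 cube at (7, -2.5) misses the remaining region (no effect) — area = 147.50 mm²; the cylinder at (-1.5, -1.5) does not reach this height (z outside [14, 17]); Combining (union): only the result so far is present, so the union is just that shape — area = 147.50 mm². So its area = 147.50 mm². Layer 42 is larger (147.50 vs 38.05 mm²).

layer 42 (z = 10.08 mm)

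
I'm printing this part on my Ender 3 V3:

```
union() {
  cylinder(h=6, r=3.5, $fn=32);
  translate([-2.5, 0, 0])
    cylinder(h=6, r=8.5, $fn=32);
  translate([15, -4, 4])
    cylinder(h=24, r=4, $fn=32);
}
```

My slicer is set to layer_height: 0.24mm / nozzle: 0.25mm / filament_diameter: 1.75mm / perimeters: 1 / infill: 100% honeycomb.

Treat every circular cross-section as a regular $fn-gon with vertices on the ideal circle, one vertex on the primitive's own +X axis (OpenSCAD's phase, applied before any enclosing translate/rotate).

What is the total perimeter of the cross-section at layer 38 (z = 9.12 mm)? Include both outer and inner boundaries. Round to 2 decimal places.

At z = 9.12 mm: the cylinder does not reach this height (z outside [0, 6]); the cylinder at (-2.5, 0) is not intersected at this z (z outside [0, 6]); the r=4 cylinder at (15, -4) contributes a regular 32-gon of circumradius 4 (perimeter = 2·32·4.000·sin(180°/32) = 25.09 mm); Merging all regions: only the r=4 cylinder at (15, -4) is present, so the union is just that shape — boundary = 25.09 mm. Overall, the cross-section is a single solid region. Total boundary length (outer) = 25.09 mm.

25.09 mm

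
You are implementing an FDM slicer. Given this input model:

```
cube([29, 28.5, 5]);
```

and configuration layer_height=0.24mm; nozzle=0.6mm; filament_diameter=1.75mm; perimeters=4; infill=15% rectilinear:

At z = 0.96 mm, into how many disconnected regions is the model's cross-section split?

1

At z = 0.96 mm: the 29×28.5 cube contributes its full rectangle. The result has 1 disconnected region.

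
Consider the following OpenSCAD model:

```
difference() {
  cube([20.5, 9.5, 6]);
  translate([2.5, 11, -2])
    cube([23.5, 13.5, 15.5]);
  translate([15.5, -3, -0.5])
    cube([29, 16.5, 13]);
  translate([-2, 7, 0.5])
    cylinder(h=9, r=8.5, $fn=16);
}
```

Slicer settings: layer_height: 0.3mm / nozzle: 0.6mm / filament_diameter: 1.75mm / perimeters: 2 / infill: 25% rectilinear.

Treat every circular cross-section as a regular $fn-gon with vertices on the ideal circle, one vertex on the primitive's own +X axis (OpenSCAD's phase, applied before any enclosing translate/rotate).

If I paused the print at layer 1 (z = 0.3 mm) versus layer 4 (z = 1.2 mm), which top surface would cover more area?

Layer 1 (z = 0.3): the 20.5×9.5 cube contributes its full rectangle (area 194.75 mm²); the cube at (2.5, 11) (footprint 23.5×13.5) is included at this height (area 317.25 mm²); the 29×16.5 cube at (15.5, -3) contributes its full rectangle (area 478.50 mm²); the cylinder at (-2, 7) does not reach this height (z outside [0.5, 9.5]); Subtracting the remaining from the first: starting from the 20.5×9.5 cube (194.75 mm²), the 23.5×13.5 cube at (2.5, 11) misses the remaining region (no effect); the 29×16.5 cube at (15.5, -3) partially overlaps it — only the 47.50 mm² overlap (of its 478.50 mm²) is removed, clipping the outline — area = 147.25 mm². So its area = 147.25 mm². Layer 4 (z = 1.2): the cube is present — its section is the full 20.5×9.5 rectangle (area 194.75 mm²); the 23.5×13.5 cube at (2.5, 11) contributes its full rectangle (area 317.25 mm²); the cube at (15.5, -3) (footprint 29×16.5) is included at this height (area 478.50 mm²); the r=8.5 cylinder at (-2, 7) gives a regular 16-gon of circumradius 8.5 (constant along its height) (area = (16/2)·8.500²·sin(360°/16) = 221.19 mm²); After the difference (first − rest): starting from the 20.5×9.5 cube (194.75 mm²), the 23.5×13.5 cube at (2.5, 11) misses the remaining region (no effect); the 29×16.5 cube at (15.5, -3) partially overlaps it — only the 47.50 mm² overlap (of its 478.50 mm²) is removed, clipping the outline; the r=8.5 cylinder at (-2, 7) partially overlaps it — only the 52.55 mm² overlap (of its 221.19 mm²) is removed, clipping the outline — area = 94.70 mm². So its area = 94.70 mm². Layer 1 is larger (147.25 vs 94.70 mm²).

layer 1 (z = 0.3 mm)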